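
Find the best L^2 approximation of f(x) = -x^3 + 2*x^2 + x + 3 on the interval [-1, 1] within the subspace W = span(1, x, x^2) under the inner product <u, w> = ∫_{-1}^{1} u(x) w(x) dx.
g(x) = 2*x^2 + 2*x/5 + 3

The best approximation g ∈ W is the orthogonal projection of f onto W. Writing g = a_0 + a_1 x + a_2 x^2, the coefficients solve the normal equations G · a = b where
  G_{ij} = <φ_i, φ_j> and b_i = <f, φ_i>, with φ_0 = 1, φ_1 = x, φ_2 = x^2.
G =
  [2, 0, 2/3]
  [0, 2/3, 0]
  [2/3, 0, 2/5],
b = (22/3, 4/15, 14/5).
Solving gives a_0 = 3, a_1 = 2/5, a_2 = 2, so
  g(x) = 2*x^2 + 2*x/5 + 3.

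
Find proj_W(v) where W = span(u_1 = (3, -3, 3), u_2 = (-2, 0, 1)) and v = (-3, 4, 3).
proj_W(v) = (-57/14, 11/14, 6/7)

Set up U = [u_1 | ... | u_2] ∈ R^(3×2). The projector onto W = col(U) is P = U (U^T U)^(-1) U^T.
Compute U^T U =
  [27, -3]
  [-3, 5],
and U^T v = (-12, 9).
Solve U^T U · c = U^T v for the coefficients: c = (-11/42, 23/14). The projection is proj_W(v) = U c.
Check: (v - proj_W(v)) · u_1 = 0  (should be 0).
Check: (v - proj_W(v)) · u_2 = 0  (should be 0).
Result: proj_W(v) = (-57/14, 11/14, 6/7).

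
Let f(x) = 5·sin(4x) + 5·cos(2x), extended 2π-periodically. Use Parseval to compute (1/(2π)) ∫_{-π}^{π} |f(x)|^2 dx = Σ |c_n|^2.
Σ |c_n|^2 = 25

Expand |f|^2 and use orthogonality of {sin(nx), cos(mx)} on [-π, π]:
  ∫_{-π}^{π} sin(nx)^2 dx = π, ∫ cos(mx)^2 dx = π, and cross terms integrate to 0.
So ∫_{-π}^{π} f(x)^2 dx = 5^2 · π + 5^2 · π = (25 + 25)π.
Divide by 2π: (25 + 25)/2 = 25.
By Parseval, this equals Σ |c_n|^2.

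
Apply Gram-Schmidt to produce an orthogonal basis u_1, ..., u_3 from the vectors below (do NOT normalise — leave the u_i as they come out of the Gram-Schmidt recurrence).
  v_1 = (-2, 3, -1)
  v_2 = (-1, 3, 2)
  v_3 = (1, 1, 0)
Orthogonal basis:
  u_1 = (-2, 3, -1)
  u_2 = (2/7, 15/14, 37/14)
  u_3 = (126/115, 14/23, -42/115)

Apply the Gram-Schmidt recurrence
  u_1 = v_1
  u_i = v_i − Σ_{j<i} ((v_i · u_j) / (u_j · u_j)) · u_j.

Step by step this gives:
  u_1 = (-2, 3, -1)
  u_2 = (2/7, 15/14, 37/14)
  u_3 = (126/115, 14/23, -42/115)

Orthogonality check:
  u_2 · u_1 = 0 (should be 0)
  u_3 · u_1 = 0 (should be 0)
  u_3 · u_2 = 0 (should be 0)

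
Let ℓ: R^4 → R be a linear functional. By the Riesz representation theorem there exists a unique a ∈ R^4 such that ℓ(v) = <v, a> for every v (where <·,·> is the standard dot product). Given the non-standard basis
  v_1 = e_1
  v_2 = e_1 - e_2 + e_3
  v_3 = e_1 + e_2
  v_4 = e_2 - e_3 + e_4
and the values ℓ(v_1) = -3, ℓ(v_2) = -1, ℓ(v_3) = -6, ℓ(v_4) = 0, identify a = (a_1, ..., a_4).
a = (-3, -3, -1, 2)

Write a = (a_1, ..., a_4) in the standard basis. For each basis vector v_i, ℓ(v_i) = <v_i, a> is a linear equation in the a_j's. Collect the n equations into a matrix system V a = ℓ, where row i of V is v_i (expressed in the standard basis). Since V is invertible (lower-triangular with 1s on the diagonal, up to permutation), solve by back-substitution:
  V =
[[1, 0, 0, 0],
 [1, -1, 1, 0],
 [1, 1, 0, 0],
 [0, 1, -1, 1]]
  V a = (-3, -1, -6, 0)
Solving gives a = (-3, -3, -1, 2).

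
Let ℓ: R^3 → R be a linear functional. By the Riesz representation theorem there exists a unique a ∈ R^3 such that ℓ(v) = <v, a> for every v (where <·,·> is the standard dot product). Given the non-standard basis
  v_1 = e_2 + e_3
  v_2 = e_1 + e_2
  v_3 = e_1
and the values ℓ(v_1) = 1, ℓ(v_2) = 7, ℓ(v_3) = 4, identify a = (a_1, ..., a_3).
a = (4, 3, -2)

Write a = (a_1, ..., a_3) in the standard basis. For each basis vector v_i, ℓ(v_i) = <v_i, a> is a linear equation in the a_j's. Collect the n equations into a matrix system V a = ℓ, where row i of V is v_i (expressed in the standard basis). Since V is invertible (lower-triangular with 1s on the diagonal, up to permutation), solve by back-substitution:
  V =
[[0, 1, 1],
 [1, 1, 0],
 [1, 0, 0]]
  V a = (1, 7, 4)
Solving gives a = (4, 3, -2).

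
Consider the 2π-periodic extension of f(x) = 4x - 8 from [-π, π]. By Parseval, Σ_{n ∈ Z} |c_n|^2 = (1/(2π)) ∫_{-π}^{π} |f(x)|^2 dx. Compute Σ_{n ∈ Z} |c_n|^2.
Σ |c_n|^2 = 16π^2/3 + 64

Expand and integrate term by term over [-π, π]:
  ∫ (4x)^2 dx = 16·(2π^3/3); ∫ 2·4·(-8)·x dx = 0 (odd integrand); ∫ (-8)^2 dx = 64·2π.
So (1/(2π)) ∫_{-π}^{π} (4x - 8)^2 dx = 16π^2/3 + 64 = 16π^2/3 + 64.
Parseval ⇒ Σ |c_n|^2 = 16π^2/3 + 64.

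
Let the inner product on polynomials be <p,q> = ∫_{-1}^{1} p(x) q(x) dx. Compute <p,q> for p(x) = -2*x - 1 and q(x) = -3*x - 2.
<p,q> = 8

Expand the product: p(x)·q(x) = 6*x^2 + 7*x + 2.
∫_{-1}^{1} of each monomial x^k gives [2/(k+1) if k even, 0 if k odd]. Integrating term-by-term (or equivalently evaluating the antiderivative F(x) = 2*x^3 + 7*x^2/2 + 2*x at the endpoints):
  F(1) − F(−1) = 15/2 − (-1/2) = 8.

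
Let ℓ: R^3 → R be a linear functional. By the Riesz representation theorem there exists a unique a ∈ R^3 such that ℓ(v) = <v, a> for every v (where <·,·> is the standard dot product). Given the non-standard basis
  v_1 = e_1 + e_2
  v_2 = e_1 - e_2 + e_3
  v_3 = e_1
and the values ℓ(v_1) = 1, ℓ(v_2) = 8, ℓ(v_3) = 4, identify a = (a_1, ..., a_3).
a = (4, -3, 1)

Write a = (a_1, ..., a_3) in the standard basis. For each basis vector v_i, ℓ(v_i) = <v_i, a> is a linear equation in the a_j's. Collect the n equations into a matrix system V a = ℓ, where row i of V is v_i (expressed in the standard basis). Since V is invertible (lower-triangular with 1s on the diagonal, up to permutation), solve by back-substitution:
  V =
[[1, 1, 0],
 [1, -1, 1],
 [1, 0, 0]]
  V a = (1, 8, 4)
Solving gives a = (4, -3, 1).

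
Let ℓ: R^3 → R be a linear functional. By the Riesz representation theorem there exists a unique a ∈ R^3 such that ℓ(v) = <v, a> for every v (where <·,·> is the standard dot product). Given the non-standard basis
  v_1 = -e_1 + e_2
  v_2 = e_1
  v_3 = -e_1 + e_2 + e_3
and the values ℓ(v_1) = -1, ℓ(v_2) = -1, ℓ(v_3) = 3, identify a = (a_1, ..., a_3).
a = (-1, -2, 4)

Write a = (a_1, ..., a_3) in the standard basis. For each basis vector v_i, ℓ(v_i) = <v_i, a> is a linear equation in the a_j's. Collect the n equations into a matrix system V a = ℓ, where row i of V is v_i (expressed in the standard basis). Since V is invertible (lower-triangular with 1s on the diagonal, up to permutation), solve by back-substitution:
  V =
[[-1, 1, 0],
 [1, 0, 0],
 [-1, 1, 1]]
  V a = (-1, -1, 3)
Solving gives a = (-1, -2, 4).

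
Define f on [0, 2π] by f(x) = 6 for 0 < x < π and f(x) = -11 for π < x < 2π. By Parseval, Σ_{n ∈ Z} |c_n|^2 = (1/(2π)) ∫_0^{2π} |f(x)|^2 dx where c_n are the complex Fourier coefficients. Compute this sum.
Σ |c_n|^2 = 157/2

Parseval equates the L^2 energy of f (normalised by 1/(2π)) with the ℓ^2 sum of its Fourier coefficients: (1/(2π)) ∫_0^{2π} |f|^2 = Σ |c_n|^2.
Compute the left side: (1/(2π)) [∫_0^π 6^2 dx + ∫_π^{2π} (-11)^2 dx] = (1/(2π)) · (36π + 121π) = (36 + 121)/2 = 157/2.
So Σ_{n ∈ Z} |c_n|^2 = 157/2.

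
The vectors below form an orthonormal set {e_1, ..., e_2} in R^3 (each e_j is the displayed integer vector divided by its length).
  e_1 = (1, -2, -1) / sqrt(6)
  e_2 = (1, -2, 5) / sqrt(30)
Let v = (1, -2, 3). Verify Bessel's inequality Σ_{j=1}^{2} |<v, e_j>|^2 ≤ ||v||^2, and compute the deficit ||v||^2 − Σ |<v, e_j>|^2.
Σ |<v, e_j>|^2 = 14; ||v||^2 = 14; deficit = 0

Write each e_j = u_j / sqrt(<u_j, u_j>) where u_j is the displayed integer vector. Then <v, e_j> = <v, u_j> / sqrt(<u_j, u_j>), so |<v, e_j>|^2 = <v, u_j>^2 / <u_j, u_j>.
Coefficients: <v, e_1> = 2/sqrt(6), <v, e_2> = 20/sqrt(30).
Square and sum: Σ |<v, e_j>|^2 = 14.
Compute ||v||^2 = v·v = 14.
Deficit = 14 − 14 = 0 ≥ 0, confirming Bessel's inequality. (The deficit equals ||v − Σ <v,e_j> e_j||^2, the squared distance from v to span{e_j}.)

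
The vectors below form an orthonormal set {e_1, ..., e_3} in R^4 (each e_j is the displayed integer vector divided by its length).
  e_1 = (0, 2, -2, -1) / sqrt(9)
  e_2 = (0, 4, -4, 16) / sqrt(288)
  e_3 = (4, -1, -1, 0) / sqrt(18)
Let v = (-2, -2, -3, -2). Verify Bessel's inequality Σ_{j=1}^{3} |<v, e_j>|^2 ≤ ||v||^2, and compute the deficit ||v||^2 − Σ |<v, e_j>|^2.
Σ |<v, e_j>|^2 = 5; ||v||^2 = 21; deficit = 16

Write each e_j = u_j / sqrt(<u_j, u_j>) where u_j is the displayed integer vector. Then <v, e_j> = <v, u_j> / sqrt(<u_j, u_j>), so |<v, e_j>|^2 = <v, u_j>^2 / <u_j, u_j>.
Coefficients: <v, e_1> = 4/sqrt(9), <v, e_2> = -28/sqrt(288), <v, e_3> = -3/sqrt(18).
Square and sum: Σ |<v, e_j>|^2 = 5.
Compute ||v||^2 = v·v = 21.
Deficit = 21 − 5 = 16 ≥ 0, confirming Bessel's inequality. (The deficit equals ||v − Σ <v,e_j> e_j||^2, the squared distance from v to span{e_j}.)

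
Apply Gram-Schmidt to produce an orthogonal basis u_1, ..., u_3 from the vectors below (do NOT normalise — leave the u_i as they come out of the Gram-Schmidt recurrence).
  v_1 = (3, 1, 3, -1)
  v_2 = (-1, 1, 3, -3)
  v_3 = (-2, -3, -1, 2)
Orthogonal basis:
  u_1 = (3, 1, 3, -1)
  u_2 = (-5/2, 1/2, 3/2, -5/2)
  u_3 = (-2/5, -11/5, 7/5, 4/5)

Apply the Gram-Schmidt recurrence
  u_1 = v_1
  u_i = v_i − Σ_{j<i} ((v_i · u_j) / (u_j · u_j)) · u_j.

Step by step this gives:
  u_1 = (3, 1, 3, -1)
  u_2 = (-5/2, 1/2, 3/2, -5/2)
  u_3 = (-2/5, -11/5, 7/5, 4/5)

Orthogonality check:
  u_2 · u_1 = 0 (should be 0)
  u_3 · u_1 = 0 (should be 0)
  u_3 · u_2 = 0 (should be 0)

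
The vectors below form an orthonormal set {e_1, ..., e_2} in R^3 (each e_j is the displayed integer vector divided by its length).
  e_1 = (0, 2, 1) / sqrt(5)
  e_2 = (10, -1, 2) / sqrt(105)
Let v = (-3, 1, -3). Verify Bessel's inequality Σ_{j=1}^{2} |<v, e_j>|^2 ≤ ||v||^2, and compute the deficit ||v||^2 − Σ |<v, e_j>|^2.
Σ |<v, e_j>|^2 = 278/21; ||v||^2 = 19; deficit = 121/21

Write each e_j = u_j / sqrt(<u_j, u_j>) where u_j is the displayed integer vector. Then <v, e_j> = <v, u_j> / sqrt(<u_j, u_j>), so |<v, e_j>|^2 = <v, u_j>^2 / <u_j, u_j>.
Coefficients: <v, e_1> = -1/sqrt(5), <v, e_2> = -37/sqrt(105).
Square and sum: Σ |<v, e_j>|^2 = 278/21.
Compute ||v||^2 = v·v = 19.
Deficit = 19 − 278/21 = 121/21 ≥ 0, confirming Bessel's inequality. (The deficit equals ||v − Σ <v,e_j> e_j||^2, the squared distance from v to span{e_j}.)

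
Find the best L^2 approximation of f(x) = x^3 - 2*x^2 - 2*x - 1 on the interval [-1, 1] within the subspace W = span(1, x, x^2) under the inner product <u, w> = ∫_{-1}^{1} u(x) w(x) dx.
g(x) = -2*x^2 - 7*x/5 - 1

The best approximation g ∈ W is the orthogonal projection of f onto W. Writing g = a_0 + a_1 x + a_2 x^2, the coefficients solve the normal equations G · a = b where
  G_{ij} = <φ_i, φ_j> and b_i = <f, φ_i>, with φ_0 = 1, φ_1 = x, φ_2 = x^2.
G =
  [2, 0, 2/3]
  [0, 2/3, 0]
  [2/3, 0, 2/5],
b = (-10/3, -14/15, -22/15).
Solving gives a_0 = -1, a_1 = -7/5, a_2 = -2, so
  g(x) = -2*x^2 - 7*x/5 - 1.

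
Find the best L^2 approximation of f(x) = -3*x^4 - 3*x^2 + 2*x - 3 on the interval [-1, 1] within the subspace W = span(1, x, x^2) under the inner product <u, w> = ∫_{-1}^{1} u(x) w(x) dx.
g(x) = -39*x^2/7 + 2*x - 96/35

The best approximation g ∈ W is the orthogonal projection of f onto W. Writing g = a_0 + a_1 x + a_2 x^2, the coefficients solve the normal equations G · a = b where
  G_{ij} = <φ_i, φ_j> and b_i = <f, φ_i>, with φ_0 = 1, φ_1 = x, φ_2 = x^2.
G =
  [2, 0, 2/3]
  [0, 2/3, 0]
  [2/3, 0, 2/5],
b = (-46/5, 4/3, -142/35).
Solving gives a_0 = -96/35, a_1 = 2, a_2 = -39/7, so
  g(x) = -39*x^2/7 + 2*x - 96/35.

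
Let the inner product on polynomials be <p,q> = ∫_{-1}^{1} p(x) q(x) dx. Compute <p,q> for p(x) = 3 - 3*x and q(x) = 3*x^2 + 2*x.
<p,q> = 2

Expand the product: p(x)·q(x) = -9*x^3 + 3*x^2 + 6*x.
∫_{-1}^{1} of each monomial x^k gives [2/(k+1) if k even, 0 if k odd]. Integrating term-by-term (or equivalently evaluating the antiderivative F(x) = -9*x^4/4 + x^3 + 3*x^2 at the endpoints):
  F(1) − F(−1) = 7/4 − (-1/4) = 2.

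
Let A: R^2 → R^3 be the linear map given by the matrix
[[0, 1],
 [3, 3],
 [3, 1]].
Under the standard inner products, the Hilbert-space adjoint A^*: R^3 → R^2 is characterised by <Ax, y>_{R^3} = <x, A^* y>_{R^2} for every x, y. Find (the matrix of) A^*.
A^* = A^T =
[[0, 3, 3],
 [1, 3, 1]]

For real matrices with standard dot products, the defining identity <Ax, y> = <x, A^* y> gives (Ax)^T y = x^T (A^*) y, i.e. x^T A^T y = x^T (A^*) y. Since this holds for all x, y, we must have A^* = A^T. Therefore
A^* =
[[0, 3, 3],
 [1, 3, 1]].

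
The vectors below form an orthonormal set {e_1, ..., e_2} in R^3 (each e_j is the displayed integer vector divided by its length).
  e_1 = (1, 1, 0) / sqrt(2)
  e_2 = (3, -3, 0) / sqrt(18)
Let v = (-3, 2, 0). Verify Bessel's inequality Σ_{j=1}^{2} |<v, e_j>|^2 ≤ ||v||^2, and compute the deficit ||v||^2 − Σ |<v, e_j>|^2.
Σ |<v, e_j>|^2 = 13; ||v||^2 = 13; deficit = 0

Write each e_j = u_j / sqrt(<u_j, u_j>) where u_j is the displayed integer vector. Then <v, e_j> = <v, u_j> / sqrt(<u_j, u_j>), so |<v, e_j>|^2 = <v, u_j>^2 / <u_j, u_j>.
Coefficients: <v, e_1> = -1/sqrt(2), <v, e_2> = -15/sqrt(18).
Square and sum: Σ |<v, e_j>|^2 = 13.
Compute ||v||^2 = v·v = 13.
Deficit = 13 − 13 = 0 ≥ 0, confirming Bessel's inequality. (The deficit equals ||v − Σ <v,e_j> e_j||^2, the squared distance from v to span{e_j}.)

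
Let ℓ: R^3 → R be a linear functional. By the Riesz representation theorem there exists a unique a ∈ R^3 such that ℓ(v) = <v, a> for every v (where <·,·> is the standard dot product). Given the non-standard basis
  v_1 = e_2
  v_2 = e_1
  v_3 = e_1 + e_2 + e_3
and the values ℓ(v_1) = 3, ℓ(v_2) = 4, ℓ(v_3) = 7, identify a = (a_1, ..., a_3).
a = (4, 3, 0)

Write a = (a_1, ..., a_3) in the standard basis. For each basis vector v_i, ℓ(v_i) = <v_i, a> is a linear equation in the a_j's. Collect the n equations into a matrix system V a = ℓ, where row i of V is v_i (expressed in the standard basis). Since V is invertible (lower-triangular with 1s on the diagonal, up to permutation), solve by back-substitution:
  V =
[[0, 1, 0],
 [1, 0, 0],
 [1, 1, 1]]
  V a = (3, 4, 7)
Solving gives a = (4, 3, 0).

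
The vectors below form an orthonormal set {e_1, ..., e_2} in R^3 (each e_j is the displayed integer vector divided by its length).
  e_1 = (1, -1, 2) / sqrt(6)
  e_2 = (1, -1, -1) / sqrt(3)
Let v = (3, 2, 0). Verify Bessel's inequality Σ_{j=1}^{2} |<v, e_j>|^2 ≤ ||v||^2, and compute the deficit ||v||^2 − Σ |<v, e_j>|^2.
Σ |<v, e_j>|^2 = 1/2; ||v||^2 = 13; deficit = 25/2

Write each e_j = u_j / sqrt(<u_j, u_j>) where u_j is the displayed integer vector. Then <v, e_j> = <v, u_j> / sqrt(<u_j, u_j>), so |<v, e_j>|^2 = <v, u_j>^2 / <u_j, u_j>.
Coefficients: <v, e_1> = 1/sqrt(6), <v, e_2> = 1/sqrt(3).
Square and sum: Σ |<v, e_j>|^2 = 1/2.
Compute ||v||^2 = v·v = 13.
Deficit = 13 − 1/2 = 25/2 ≥ 0, confirming Bessel's inequality. (The deficit equals ||v − Σ <v,e_j> e_j||^2, the squared distance from v to span{e_j}.)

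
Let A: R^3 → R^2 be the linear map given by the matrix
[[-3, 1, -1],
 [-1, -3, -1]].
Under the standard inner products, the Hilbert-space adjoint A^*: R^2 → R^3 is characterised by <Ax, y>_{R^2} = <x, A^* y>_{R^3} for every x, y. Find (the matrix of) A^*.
A^* = A^T =
[[-3, -1],
 [1, -3],
 [-1, -1]]

For real matrices with standard dot products, the defining identity <Ax, y> = <x, A^* y> gives (Ax)^T y = x^T (A^*) y, i.e. x^T A^T y = x^T (A^*) y. Since this holds for all x, y, we must have A^* = A^T. Therefore
A^* =
[[-3, -1],
 [1, -3],
 [-1, -1]].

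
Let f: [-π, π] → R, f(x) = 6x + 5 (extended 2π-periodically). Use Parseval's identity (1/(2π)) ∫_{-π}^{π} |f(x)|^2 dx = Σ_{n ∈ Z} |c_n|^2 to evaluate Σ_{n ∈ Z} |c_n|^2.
Σ |c_n|^2 = 12π^2 + 25

Expand and integrate term by term over [-π, π]:
  ∫ (6x)^2 dx = 36·(2π^3/3); ∫ 2·6·(5)·x dx = 0 (odd integrand); ∫ 5^2 dx = 25·2π.
So (1/(2π)) ∫_{-π}^{π} (6x + 5)^2 dx = 36π^2/3 + 25 = 12π^2 + 25.
Parseval ⇒ Σ |c_n|^2 = 12π^2 + 25.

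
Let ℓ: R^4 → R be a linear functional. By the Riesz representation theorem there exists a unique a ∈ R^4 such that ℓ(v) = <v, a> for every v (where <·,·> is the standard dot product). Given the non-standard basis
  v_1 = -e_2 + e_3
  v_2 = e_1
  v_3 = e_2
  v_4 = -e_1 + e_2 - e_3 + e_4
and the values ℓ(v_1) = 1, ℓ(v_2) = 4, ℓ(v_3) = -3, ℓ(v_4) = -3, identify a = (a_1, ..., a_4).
a = (4, -3, -2, 2)

Write a = (a_1, ..., a_4) in the standard basis. For each basis vector v_i, ℓ(v_i) = <v_i, a> is a linear equation in the a_j's. Collect the n equations into a matrix system V a = ℓ, where row i of V is v_i (expressed in the standard basis). Since V is invertible (lower-triangular with 1s on the diagonal, up to permutation), solve by back-substitution:
  V =
[[0, -1, 1, 0],
 [1, 0, 0, 0],
 [0, 1, 0, 0],
 [-1, 1, -1, 1]]
  V a = (1, 4, -3, -3)
Solving gives a = (4, -3, -2, 2).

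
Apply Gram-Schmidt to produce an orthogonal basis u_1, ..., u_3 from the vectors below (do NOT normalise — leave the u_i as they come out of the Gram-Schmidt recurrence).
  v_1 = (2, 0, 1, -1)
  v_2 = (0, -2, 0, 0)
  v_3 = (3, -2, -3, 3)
Orthogonal basis:
  u_1 = (2, 0, 1, -1)
  u_2 = (0, -2, 0, 0)
  u_3 = (3, 0, -3, 3)

Apply the Gram-Schmidt recurrence
  u_1 = v_1
  u_i = v_i − Σ_{j<i} ((v_i · u_j) / (u_j · u_j)) · u_j.

Step by step this gives:
  u_1 = (2, 0, 1, -1)
  u_2 = (0, -2, 0, 0)
  u_3 = (3, 0, -3, 3)

Orthogonality check:
  u_2 · u_1 = 0 (should be 0)
  u_3 · u_1 = 0 (should be 0)
  u_3 · u_2 = 0 (should be 0)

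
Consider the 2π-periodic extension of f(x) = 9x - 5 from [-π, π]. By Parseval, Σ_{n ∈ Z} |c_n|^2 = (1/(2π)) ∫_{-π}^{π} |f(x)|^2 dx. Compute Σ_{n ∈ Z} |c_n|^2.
Σ |c_n|^2 = 27π^2 + 25

Expand and integrate term by term over [-π, π]:
  ∫ (9x)^2 dx = 81·(2π^3/3); ∫ 2·9·(-5)·x dx = 0 (odd integrand); ∫ (-5)^2 dx = 25·2π.
So (1/(2π)) ∫_{-π}^{π} (9x - 5)^2 dx = 81π^2/3 + 25 = 27π^2 + 25.
Parseval ⇒ Σ |c_n|^2 = 27π^2 + 25.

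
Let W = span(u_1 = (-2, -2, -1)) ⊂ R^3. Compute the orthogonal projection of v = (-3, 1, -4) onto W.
proj_W(v) = (-16/9, -16/9, -8/9)

Set up U = [u_1 | ... | u_1] ∈ R^(3×1). The projector onto W = col(U) is P = U (U^T U)^(-1) U^T.
Compute U^T U =
  [9],
and U^T v = (8).
Solve U^T U · c = U^T v for the coefficients: c = (8/9). The projection is proj_W(v) = U c.
Check: (v - proj_W(v)) · u_1 = 0  (should be 0).
Result: proj_W(v) = (-16/9, -16/9, -8/9).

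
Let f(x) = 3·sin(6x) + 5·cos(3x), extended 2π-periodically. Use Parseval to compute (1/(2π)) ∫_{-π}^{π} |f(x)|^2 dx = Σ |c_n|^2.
Σ |c_n|^2 = 17

Expand |f|^2 and use orthogonality of {sin(nx), cos(mx)} on [-π, π]:
  ∫_{-π}^{π} sin(nx)^2 dx = π, ∫ cos(mx)^2 dx = π, and cross terms integrate to 0.
So ∫_{-π}^{π} f(x)^2 dx = 3^2 · π + 5^2 · π = (9 + 25)π.
Divide by 2π: (9 + 25)/2 = 17.
By Parseval, this equals Σ |c_n|^2.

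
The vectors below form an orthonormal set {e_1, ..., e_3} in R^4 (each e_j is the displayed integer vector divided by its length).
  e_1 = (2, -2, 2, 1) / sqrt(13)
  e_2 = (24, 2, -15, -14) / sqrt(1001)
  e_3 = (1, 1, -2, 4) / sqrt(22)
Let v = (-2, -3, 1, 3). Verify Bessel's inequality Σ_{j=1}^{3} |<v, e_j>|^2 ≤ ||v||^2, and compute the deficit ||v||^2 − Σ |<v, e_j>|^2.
Σ |<v, e_j>|^2 = 241/14; ||v||^2 = 23; deficit = 81/14

Write each e_j = u_j / sqrt(<u_j, u_j>) where u_j is the displayed integer vector. Then <v, e_j> = <v, u_j> / sqrt(<u_j, u_j>), so |<v, e_j>|^2 = <v, u_j>^2 / <u_j, u_j>.
Coefficients: <v, e_1> = 7/sqrt(13), <v, e_2> = -111/sqrt(1001), <v, e_3> = 5/sqrt(22).
Square and sum: Σ |<v, e_j>|^2 = 241/14.
Compute ||v||^2 = v·v = 23.
Deficit = 23 − 241/14 = 81/14 ≥ 0, confirming Bessel's inequality. (The deficit equals ||v − Σ <v,e_j> e_j||^2, the squared distance from v to span{e_j}.)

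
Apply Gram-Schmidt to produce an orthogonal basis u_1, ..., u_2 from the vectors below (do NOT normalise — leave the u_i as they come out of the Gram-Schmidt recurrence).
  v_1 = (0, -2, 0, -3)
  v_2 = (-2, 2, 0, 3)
Orthogonal basis:
  u_1 = (0, -2, 0, -3)
  u_2 = (-2, 0, 0, 0)

Apply the Gram-Schmidt recurrence
  u_1 = v_1
  u_i = v_i − Σ_{j<i} ((v_i · u_j) / (u_j · u_j)) · u_j.

Step by step this gives:
  u_1 = (0, -2, 0, -3)
  u_2 = (-2, 0, 0, 0)

Orthogonality check:
  u_2 · u_1 = 0 (should be 0)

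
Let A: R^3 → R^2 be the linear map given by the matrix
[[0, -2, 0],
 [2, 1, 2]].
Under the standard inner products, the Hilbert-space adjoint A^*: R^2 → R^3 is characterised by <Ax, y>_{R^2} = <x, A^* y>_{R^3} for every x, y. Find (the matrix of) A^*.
A^* = A^T =
[[0, 2],
 [-2, 1],
 [0, 2]]

For real matrices with standard dot products, the defining identity <Ax, y> = <x, A^* y> gives (Ax)^T y = x^T (A^*) y, i.e. x^T A^T y = x^T (A^*) y. Since this holds for all x, y, we must have A^* = A^T. Therefore
A^* =
[[0, 2],
 [-2, 1],
 [0, 2]].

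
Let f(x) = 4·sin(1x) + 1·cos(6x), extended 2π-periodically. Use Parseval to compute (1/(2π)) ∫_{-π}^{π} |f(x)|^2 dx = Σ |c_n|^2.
Σ |c_n|^2 = 17/2

Expand |f|^2 and use orthogonality of {sin(nx), cos(mx)} on [-π, π]:
  ∫_{-π}^{π} sin(nx)^2 dx = π, ∫ cos(mx)^2 dx = π, and cross terms integrate to 0.
So ∫_{-π}^{π} f(x)^2 dx = 4^2 · π + 1^2 · π = (16 + 1)π.
Divide by 2π: (16 + 1)/2 = 17/2.
By Parseval, this equals Σ |c_n|^2.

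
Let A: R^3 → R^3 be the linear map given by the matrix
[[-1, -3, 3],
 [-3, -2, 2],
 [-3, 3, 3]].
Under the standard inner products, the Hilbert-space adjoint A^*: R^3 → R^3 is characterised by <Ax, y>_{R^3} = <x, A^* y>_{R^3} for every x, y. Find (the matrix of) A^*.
A^* = A^T =
[[-1, -3, -3],
 [-3, -2, 3],
 [3, 2, 3]]

For real matrices with standard dot products, the defining identity <Ax, y> = <x, A^* y> gives (Ax)^T y = x^T (A^*) y, i.e. x^T A^T y = x^T (A^*) y. Since this holds for all x, y, we must have A^* = A^T. Therefore
A^* =
[[-1, -3, -3],
 [-3, -2, 3],
 [3, 2, 3]].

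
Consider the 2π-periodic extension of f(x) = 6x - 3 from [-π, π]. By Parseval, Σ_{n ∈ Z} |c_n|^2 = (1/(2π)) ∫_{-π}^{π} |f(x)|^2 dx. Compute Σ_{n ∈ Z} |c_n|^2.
Σ |c_n|^2 = 12π^2 + 9

Expand and integrate term by term over [-π, π]:
  ∫ (6x)^2 dx = 36·(2π^3/3); ∫ 2·6·(-3)·x dx = 0 (odd integrand); ∫ (-3)^2 dx = 9·2π.
So (1/(2π)) ∫_{-π}^{π} (6x - 3)^2 dx = 36π^2/3 + 9 = 12π^2 + 9.
Parseval ⇒ Σ |c_n|^2 = 12π^2 + 9.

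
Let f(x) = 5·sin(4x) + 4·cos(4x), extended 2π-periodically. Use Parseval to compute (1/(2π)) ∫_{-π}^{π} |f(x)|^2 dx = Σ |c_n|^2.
Σ |c_n|^2 = 41/2

Expand |f|^2 and use orthogonality of {sin(nx), cos(mx)} on [-π, π]:
  ∫_{-π}^{π} sin(nx)^2 dx = π, ∫ cos(mx)^2 dx = π, and cross terms integrate to 0.
So ∫_{-π}^{π} f(x)^2 dx = 5^2 · π + 4^2 · π = (25 + 16)π.
Divide by 2π: (25 + 16)/2 = 41/2.
By Parseval, this equals Σ |c_n|^2.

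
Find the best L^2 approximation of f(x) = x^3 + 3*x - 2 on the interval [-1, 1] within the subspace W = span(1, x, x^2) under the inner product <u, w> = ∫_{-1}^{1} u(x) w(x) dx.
g(x) = 18*x/5 - 2

The best approximation g ∈ W is the orthogonal projection of f onto W. Writing g = a_0 + a_1 x + a_2 x^2, the coefficients solve the normal equations G · a = b where
  G_{ij} = <φ_i, φ_j> and b_i = <f, φ_i>, with φ_0 = 1, φ_1 = x, φ_2 = x^2.
G =
  [2, 0, 2/3]
  [0, 2/3, 0]
  [2/3, 0, 2/5],
b = (-4, 12/5, -4/3).
Solving gives a_0 = -2, a_1 = 18/5, a_2 = 0, so
  g(x) = 18*x/5 - 2.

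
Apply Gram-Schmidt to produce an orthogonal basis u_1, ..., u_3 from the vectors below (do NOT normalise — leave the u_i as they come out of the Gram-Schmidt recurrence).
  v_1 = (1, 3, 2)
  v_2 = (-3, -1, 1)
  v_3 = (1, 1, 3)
Orthogonal basis:
  u_1 = (1, 3, 2)
  u_2 = (-19/7, -1/7, 11/7)
  u_3 = (55/69, -77/69, 88/69)

Apply the Gram-Schmidt recurrence
  u_1 = v_1
  u_i = v_i − Σ_{j<i} ((v_i · u_j) / (u_j · u_j)) · u_j.

Step by step this gives:
  u_1 = (1, 3, 2)
  u_2 = (-19/7, -1/7, 11/7)
  u_3 = (55/69, -77/69, 88/69)

Orthogonality check:
  u_2 · u_1 = 0 (should be 0)
  u_3 · u_1 = 0 (should be 0)
  u_3 · u_2 = 0 (should be 0)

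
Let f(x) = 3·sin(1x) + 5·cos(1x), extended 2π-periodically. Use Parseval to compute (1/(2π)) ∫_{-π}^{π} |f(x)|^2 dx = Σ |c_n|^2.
Σ |c_n|^2 = 17

Expand |f|^2 and use orthogonality of {sin(nx), cos(mx)} on [-π, π]:
  ∫_{-π}^{π} sin(nx)^2 dx = π, ∫ cos(mx)^2 dx = π, and cross terms integrate to 0.
So ∫_{-π}^{π} f(x)^2 dx = 3^2 · π + 5^2 · π = (9 + 25)π.
Divide by 2π: (9 + 25)/2 = 17.
By Parseval, this equals Σ |c_n|^2.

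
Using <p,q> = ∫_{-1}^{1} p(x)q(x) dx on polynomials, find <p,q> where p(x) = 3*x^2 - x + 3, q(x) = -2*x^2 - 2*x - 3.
<p,q> = -436/15

Expand the product: p(x)·q(x) = -6*x^4 - 4*x^3 - 13*x^2 - 3*x - 9.
∫_{-1}^{1} of each monomial x^k gives [2/(k+1) if k even, 0 if k odd]. Integrating term-by-term (or equivalently evaluating the antiderivative F(x) = -6*x^5/5 - x^4 - 13*x^3/3 - 3*x^2/2 - 9*x at the endpoints):
  F(1) − F(−1) = -511/30 − (361/30) = -436/15.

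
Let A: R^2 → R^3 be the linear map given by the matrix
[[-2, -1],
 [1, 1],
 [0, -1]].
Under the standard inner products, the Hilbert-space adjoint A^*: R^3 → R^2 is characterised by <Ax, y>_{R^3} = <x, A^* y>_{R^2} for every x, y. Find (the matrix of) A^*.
A^* = A^T =
[[-2, 1, 0],
 [-1, 1, -1]]

For real matrices with standard dot products, the defining identity <Ax, y> = <x, A^* y> gives (Ax)^T y = x^T (A^*) y, i.e. x^T A^T y = x^T (A^*) y. Since this holds for all x, y, we must have A^* = A^T. Therefore
A^* =
[[-2, 1, 0],
 [-1, 1, -1]].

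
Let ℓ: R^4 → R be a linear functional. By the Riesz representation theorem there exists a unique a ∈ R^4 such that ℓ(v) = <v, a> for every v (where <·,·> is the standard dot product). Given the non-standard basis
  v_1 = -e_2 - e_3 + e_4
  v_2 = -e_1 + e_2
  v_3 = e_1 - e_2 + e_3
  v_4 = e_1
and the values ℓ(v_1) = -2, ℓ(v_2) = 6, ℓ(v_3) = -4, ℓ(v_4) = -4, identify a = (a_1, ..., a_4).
a = (-4, 2, 2, 2)

Write a = (a_1, ..., a_4) in the standard basis. For each basis vector v_i, ℓ(v_i) = <v_i, a> is a linear equation in the a_j's. Collect the n equations into a matrix system V a = ℓ, where row i of V is v_i (expressed in the standard basis). Since V is invertible (lower-triangular with 1s on the diagonal, up to permutation), solve by back-substitution:
  V =
[[0, -1, -1, 1],
 [-1, 1, 0, 0],
 [1, -1, 1, 0],
 [1, 0, 0, 0]]
  V a = (-2, 6, -4, -4)
Solving gives a = (-4, 2, 2, 2).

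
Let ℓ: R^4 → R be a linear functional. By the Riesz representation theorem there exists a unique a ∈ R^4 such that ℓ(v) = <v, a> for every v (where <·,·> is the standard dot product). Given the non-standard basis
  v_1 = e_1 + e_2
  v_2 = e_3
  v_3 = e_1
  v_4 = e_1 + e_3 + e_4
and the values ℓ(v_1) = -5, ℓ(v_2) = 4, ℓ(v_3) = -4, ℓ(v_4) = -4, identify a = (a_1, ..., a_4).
a = (-4, -1, 4, -4)

Write a = (a_1, ..., a_4) in the standard basis. For each basis vector v_i, ℓ(v_i) = <v_i, a> is a linear equation in the a_j's. Collect the n equations into a matrix system V a = ℓ, where row i of V is v_i (expressed in the standard basis). Since V is invertible (lower-triangular with 1s on the diagonal, up to permutation), solve by back-substitution:
  V =
[[1, 1, 0, 0],
 [0, 0, 1, 0],
 [1, 0, 0, 0],
 [1, 0, 1, 1]]
  V a = (-5, 4, -4, -4)
Solving gives a = (-4, -1, 4, -4).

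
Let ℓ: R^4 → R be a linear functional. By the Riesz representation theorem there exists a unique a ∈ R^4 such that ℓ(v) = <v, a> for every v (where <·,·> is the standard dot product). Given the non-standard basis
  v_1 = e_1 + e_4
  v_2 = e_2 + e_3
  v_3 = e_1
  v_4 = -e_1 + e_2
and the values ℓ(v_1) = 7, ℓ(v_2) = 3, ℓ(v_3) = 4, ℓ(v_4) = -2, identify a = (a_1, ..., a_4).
a = (4, 2, 1, 3)

Write a = (a_1, ..., a_4) in the standard basis. For each basis vector v_i, ℓ(v_i) = <v_i, a> is a linear equation in the a_j's. Collect the n equations into a matrix system V a = ℓ, where row i of V is v_i (expressed in the standard basis). Since V is invertible (lower-triangular with 1s on the diagonal, up to permutation), solve by back-substitution:
  V =
[[1, 0, 0, 1],
 [0, 1, 1, 0],
 [1, 0, 0, 0],
 [-1, 1, 0, 0]]
  V a = (7, 3, 4, -2)
Solving gives a = (4, 2, 1, 3).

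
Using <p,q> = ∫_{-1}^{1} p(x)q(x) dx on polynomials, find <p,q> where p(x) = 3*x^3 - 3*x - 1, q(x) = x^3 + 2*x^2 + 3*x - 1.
<p,q> = -218/105

Expand the product: p(x)·q(x) = 3*x^6 + 6*x^5 + 6*x^4 - 10*x^3 - 11*x^2 + 1.
∫_{-1}^{1} of each monomial x^k gives [2/(k+1) if k even, 0 if k odd]. Integrating term-by-term (or equivalently evaluating the antiderivative F(x) = 3*x^7/7 + x^6 + 6*x^5/5 - 5*x^4/2 - 11*x^3/3 + x at the endpoints):
  F(1) − F(−1) = -533/210 − (-97/210) = -218/105.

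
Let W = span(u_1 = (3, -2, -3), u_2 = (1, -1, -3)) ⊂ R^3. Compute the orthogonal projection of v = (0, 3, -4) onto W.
proj_W(v) = (-33/23, 3/23, -81/23)

Set up U = [u_1 | ... | u_2] ∈ R^(3×2). The projector onto W = col(U) is P = U (U^T U)^(-1) U^T.
Compute U^T U =
  [22, 14]
  [14, 11],
and U^T v = (6, 9).
Solve U^T U · c = U^T v for the coefficients: c = (-30/23, 57/23). The projection is proj_W(v) = U c.
Check: (v - proj_W(v)) · u_1 = 0  (should be 0).
Check: (v - proj_W(v)) · u_2 = 0  (should be 0).
Result: proj_W(v) = (-33/23, 3/23, -81/23).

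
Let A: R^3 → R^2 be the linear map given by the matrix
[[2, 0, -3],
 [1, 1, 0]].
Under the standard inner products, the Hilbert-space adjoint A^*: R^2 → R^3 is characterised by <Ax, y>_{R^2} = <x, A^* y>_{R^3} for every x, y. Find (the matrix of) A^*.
A^* = A^T =
[[2, 1],
 [0, 1],
 [-3, 0]]

For real matrices with standard dot products, the defining identity <Ax, y> = <x, A^* y> gives (Ax)^T y = x^T (A^*) y, i.e. x^T A^T y = x^T (A^*) y. Since this holds for all x, y, we must have A^* = A^T. Therefore
A^* =
[[2, 1],
 [0, 1],
 [-3, 0]].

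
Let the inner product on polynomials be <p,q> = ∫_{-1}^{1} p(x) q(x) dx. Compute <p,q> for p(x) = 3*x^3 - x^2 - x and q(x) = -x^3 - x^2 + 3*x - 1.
<p,q> = 232/105

Expand the product: p(x)·q(x) = -3*x^6 - 2*x^5 + 11*x^4 - 5*x^3 - 2*x^2 + x.
∫_{-1}^{1} of each monomial x^k gives [2/(k+1) if k even, 0 if k odd]. Integrating term-by-term (or equivalently evaluating the antiderivative F(x) = -3*x^7/7 - x^6/3 + 11*x^5/5 - 5*x^4/4 - 2*x^3/3 + x^2/2 at the endpoints):
  F(1) − F(−1) = 3/140 − (-919/420) = 232/105.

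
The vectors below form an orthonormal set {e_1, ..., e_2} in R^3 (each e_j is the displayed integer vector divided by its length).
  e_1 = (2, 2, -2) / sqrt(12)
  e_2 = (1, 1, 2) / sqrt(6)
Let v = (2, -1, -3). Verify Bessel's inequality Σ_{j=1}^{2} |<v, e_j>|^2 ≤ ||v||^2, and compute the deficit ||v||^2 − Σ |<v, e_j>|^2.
Σ |<v, e_j>|^2 = 19/2; ||v||^2 = 14; deficit = 9/2

Write each e_j = u_j / sqrt(<u_j, u_j>) where u_j is the displayed integer vector. Then <v, e_j> = <v, u_j> / sqrt(<u_j, u_j>), so |<v, e_j>|^2 = <v, u_j>^2 / <u_j, u_j>.
Coefficients: <v, e_1> = 8/sqrt(12), <v, e_2> = -5/sqrt(6).
Square and sum: Σ |<v, e_j>|^2 = 19/2.
Compute ||v||^2 = v·v = 14.
Deficit = 14 − 19/2 = 9/2 ≥ 0, confirming Bessel's inequality. (The deficit equals ||v − Σ <v,e_j> e_j||^2, the squared distance from v to span{e_j}.)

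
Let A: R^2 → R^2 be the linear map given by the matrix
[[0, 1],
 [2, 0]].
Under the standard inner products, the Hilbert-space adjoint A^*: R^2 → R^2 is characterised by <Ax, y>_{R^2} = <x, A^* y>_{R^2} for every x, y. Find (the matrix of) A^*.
A^* = A^T =
[[0, 2],
 [1, 0]]

For real matrices with standard dot products, the defining identity <Ax, y> = <x, A^* y> gives (Ax)^T y = x^T (A^*) y, i.e. x^T A^T y = x^T (A^*) y. Since this holds for all x, y, we must have A^* = A^T. Therefore
A^* =
[[0, 2],
 [1, 0]].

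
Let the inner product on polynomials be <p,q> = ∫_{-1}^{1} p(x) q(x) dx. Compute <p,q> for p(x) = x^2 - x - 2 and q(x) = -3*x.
<p,q> = 2

Expand the product: p(x)·q(x) = -3*x^3 + 3*x^2 + 6*x.
∫_{-1}^{1} of each monomial x^k gives [2/(k+1) if k even, 0 if k odd]. Integrating term-by-term (or equivalently evaluating the antiderivative F(x) = -3*x^4/4 + x^3 + 3*x^2 at the endpoints):
  F(1) − F(−1) = 13/4 − (5/4) = 2.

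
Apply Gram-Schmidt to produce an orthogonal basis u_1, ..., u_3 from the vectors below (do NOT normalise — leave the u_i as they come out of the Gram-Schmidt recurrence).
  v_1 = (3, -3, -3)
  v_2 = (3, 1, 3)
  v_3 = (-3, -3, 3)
Orthogonal basis:
  u_1 = (3, -3, -3)
  u_2 = (10/3, 2/3, 8/3)
  u_3 = (-9/7, -27/7, 18/7)

Apply the Gram-Schmidt recurrence
  u_1 = v_1
  u_i = v_i − Σ_{j<i} ((v_i · u_j) / (u_j · u_j)) · u_j.

Step by step this gives:
  u_1 = (3, -3, -3)
  u_2 = (10/3, 2/3, 8/3)
  u_3 = (-9/7, -27/7, 18/7)

Orthogonality check:
  u_2 · u_1 = 0 (should be 0)
  u_3 · u_1 = 0 (should be 0)
  u_3 · u_2 = 0 (should be 0)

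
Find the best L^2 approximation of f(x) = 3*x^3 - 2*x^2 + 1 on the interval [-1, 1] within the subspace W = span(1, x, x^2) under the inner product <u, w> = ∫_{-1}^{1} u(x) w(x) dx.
g(x) = -2*x^2 + 9*x/5 + 1

The best approximation g ∈ W is the orthogonal projection of f onto W. Writing g = a_0 + a_1 x + a_2 x^2, the coefficients solve the normal equations G · a = b where
  G_{ij} = <φ_i, φ_j> and b_i = <f, φ_i>, with φ_0 = 1, φ_1 = x, φ_2 = x^2.
G =
  [2, 0, 2/3]
  [0, 2/3, 0]
  [2/3, 0, 2/5],
b = (2/3, 6/5, -2/15).
Solving gives a_0 = 1, a_1 = 9/5, a_2 = -2, so
  g(x) = -2*x^2 + 9*x/5 + 1.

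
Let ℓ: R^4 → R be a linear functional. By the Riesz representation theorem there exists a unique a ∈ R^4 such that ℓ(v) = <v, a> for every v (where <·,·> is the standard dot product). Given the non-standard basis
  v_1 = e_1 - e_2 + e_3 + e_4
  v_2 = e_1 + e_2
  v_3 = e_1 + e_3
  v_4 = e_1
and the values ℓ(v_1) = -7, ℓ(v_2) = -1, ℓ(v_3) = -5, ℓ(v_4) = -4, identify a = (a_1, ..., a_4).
a = (-4, 3, -1, 1)

Write a = (a_1, ..., a_4) in the standard basis. For each basis vector v_i, ℓ(v_i) = <v_i, a> is a linear equation in the a_j's. Collect the n equations into a matrix system V a = ℓ, where row i of V is v_i (expressed in the standard basis). Since V is invertible (lower-triangular with 1s on the diagonal, up to permutation), solve by back-substitution:
  V =
[[1, -1, 1, 1],
 [1, 1, 0, 0],
 [1, 0, 1, 0],
 [1, 0, 0, 0]]
  V a = (-7, -1, -5, -4)
Solving gives a = (-4, 3, -1, 1).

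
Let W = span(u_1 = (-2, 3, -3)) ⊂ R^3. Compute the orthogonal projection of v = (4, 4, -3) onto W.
proj_W(v) = (-13/11, 39/22, -39/22)

Set up U = [u_1 | ... | u_1] ∈ R^(3×1). The projector onto W = col(U) is P = U (U^T U)^(-1) U^T.
Compute U^T U =
  [22],
and U^T v = (13).
Solve U^T U · c = U^T v for the coefficients: c = (13/22). The projection is proj_W(v) = U c.
Check: (v - proj_W(v)) · u_1 = 0  (should be 0).
Result: proj_W(v) = (-13/11, 39/22, -39/22).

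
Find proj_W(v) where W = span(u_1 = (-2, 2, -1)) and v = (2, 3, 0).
proj_W(v) = (-4/9, 4/9, -2/9)

Set up U = [u_1 | ... | u_1] ∈ R^(3×1). The projector onto W = col(U) is P = U (U^T U)^(-1) U^T.
Compute U^T U =
  [9],
and U^T v = (2).
Solve U^T U · c = U^T v for the coefficients: c = (2/9). The projection is proj_W(v) = U c.
Check: (v - proj_W(v)) · u_1 = 0  (should be 0).
Result: proj_W(v) = (-4/9, 4/9, -2/9).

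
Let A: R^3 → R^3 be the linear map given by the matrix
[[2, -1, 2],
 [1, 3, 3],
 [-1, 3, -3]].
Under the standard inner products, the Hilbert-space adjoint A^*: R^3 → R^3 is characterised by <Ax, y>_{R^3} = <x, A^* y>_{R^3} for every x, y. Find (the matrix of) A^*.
A^* = A^T =
[[2, 1, -1],
 [-1, 3, 3],
 [2, 3, -3]]

For real matrices with standard dot products, the defining identity <Ax, y> = <x, A^* y> gives (Ax)^T y = x^T (A^*) y, i.e. x^T A^T y = x^T (A^*) y. Since this holds for all x, y, we must have A^* = A^T. Therefore
A^* =
[[2, 1, -1],
 [-1, 3, 3],
 [2, 3, -3]].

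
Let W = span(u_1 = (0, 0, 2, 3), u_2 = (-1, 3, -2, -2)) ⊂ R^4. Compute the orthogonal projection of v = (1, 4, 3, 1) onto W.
proj_W(v) = (-129/134, 387/134, 63/67, 159/67)

Set up U = [u_1 | ... | u_2] ∈ R^(4×2). The projector onto W = col(U) is P = U (U^T U)^(-1) U^T.
Compute U^T U =
  [13, -10]
  [-10, 18],
and U^T v = (9, 3).
Solve U^T U · c = U^T v for the coefficients: c = (96/67, 129/134). The projection is proj_W(v) = U c.
Check: (v - proj_W(v)) · u_1 = 0  (should be 0).
Check: (v - proj_W(v)) · u_2 = 0  (should be 0).
Result: proj_W(v) = (-129/134, 387/134, 63/67, 159/67).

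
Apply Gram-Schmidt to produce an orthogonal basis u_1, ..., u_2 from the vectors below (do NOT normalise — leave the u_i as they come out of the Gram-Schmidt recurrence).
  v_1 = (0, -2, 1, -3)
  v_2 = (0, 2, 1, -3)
Orthogonal basis:
  u_1 = (0, -2, 1, -3)
  u_2 = (0, 20/7, 4/7, -12/7)

Apply the Gram-Schmidt recurrence
  u_1 = v_1
  u_i = v_i − Σ_{j<i} ((v_i · u_j) / (u_j · u_j)) · u_j.

Step by step this gives:
  u_1 = (0, -2, 1, -3)
  u_2 = (0, 20/7, 4/7, -12/7)

Orthogonality check:
  u_2 · u_1 = 0 (should be 0)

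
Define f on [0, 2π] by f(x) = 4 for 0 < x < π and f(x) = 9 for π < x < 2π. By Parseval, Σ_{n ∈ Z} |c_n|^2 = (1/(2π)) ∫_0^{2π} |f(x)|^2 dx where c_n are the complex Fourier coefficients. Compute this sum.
Σ |c_n|^2 = 97/2

Parseval equates the L^2 energy of f (normalised by 1/(2π)) with the ℓ^2 sum of its Fourier coefficients: (1/(2π)) ∫_0^{2π} |f|^2 = Σ |c_n|^2.
Compute the left side: (1/(2π)) [∫_0^π 4^2 dx + ∫_π^{2π} 9^2 dx] = (1/(2π)) · (16π + 81π) = (16 + 81)/2 = 97/2.
So Σ_{n ∈ Z} |c_n|^2 = 97/2.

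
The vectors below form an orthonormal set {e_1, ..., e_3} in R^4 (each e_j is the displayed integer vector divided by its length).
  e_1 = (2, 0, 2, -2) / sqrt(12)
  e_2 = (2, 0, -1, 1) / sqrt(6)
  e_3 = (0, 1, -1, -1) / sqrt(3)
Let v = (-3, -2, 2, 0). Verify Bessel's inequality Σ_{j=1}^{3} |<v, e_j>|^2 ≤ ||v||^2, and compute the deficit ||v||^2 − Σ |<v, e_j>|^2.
Σ |<v, e_j>|^2 = 49/3; ||v||^2 = 17; deficit = 2/3

Write each e_j = u_j / sqrt(<u_j, u_j>) where u_j is the displayed integer vector. Then <v, e_j> = <v, u_j> / sqrt(<u_j, u_j>), so |<v, e_j>|^2 = <v, u_j>^2 / <u_j, u_j>.
Coefficients: <v, e_1> = -2/sqrt(12), <v, e_2> = -8/sqrt(6), <v, e_3> = -4/sqrt(3).
Square and sum: Σ |<v, e_j>|^2 = 49/3.
Compute ||v||^2 = v·v = 17.
Deficit = 17 − 49/3 = 2/3 ≥ 0, confirming Bessel's inequality. (The deficit equals ||v − Σ <v,e_j> e_j||^2, the squared distance from v to span{e_j}.)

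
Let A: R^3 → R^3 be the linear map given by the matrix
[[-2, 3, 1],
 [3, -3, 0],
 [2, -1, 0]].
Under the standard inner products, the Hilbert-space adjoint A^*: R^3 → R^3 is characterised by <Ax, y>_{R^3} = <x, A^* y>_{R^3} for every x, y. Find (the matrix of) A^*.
A^* = A^T =
[[-2, 3, 2],
 [3, -3, -1],
 [1, 0, 0]]

For real matrices with standard dot products, the defining identity <Ax, y> = <x, A^* y> gives (Ax)^T y = x^T (A^*) y, i.e. x^T A^T y = x^T (A^*) y. Since this holds for all x, y, we must have A^* = A^T. Therefore
A^* =
[[-2, 3, 2],
 [3, -3, -1],
 [1, 0, 0]].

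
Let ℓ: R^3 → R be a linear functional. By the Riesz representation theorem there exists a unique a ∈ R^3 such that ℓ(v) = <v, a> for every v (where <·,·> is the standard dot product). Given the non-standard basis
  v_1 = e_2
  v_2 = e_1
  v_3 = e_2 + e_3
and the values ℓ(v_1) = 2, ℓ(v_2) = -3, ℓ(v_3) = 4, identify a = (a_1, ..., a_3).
a = (-3, 2, 2)

Write a = (a_1, ..., a_3) in the standard basis. For each basis vector v_i, ℓ(v_i) = <v_i, a> is a linear equation in the a_j's. Collect the n equations into a matrix system V a = ℓ, where row i of V is v_i (expressed in the standard basis). Since V is invertible (lower-triangular with 1s on the diagonal, up to permutation), solve by back-substitution:
  V =
[[0, 1, 0],
 [1, 0, 0],
 [0, 1, 1]]
  V a = (2, -3, 4)
Solving gives a = (-3, 2, 2).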